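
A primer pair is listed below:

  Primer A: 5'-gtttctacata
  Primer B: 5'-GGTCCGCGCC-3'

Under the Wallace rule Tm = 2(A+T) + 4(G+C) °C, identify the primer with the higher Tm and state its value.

Primer A: A+T=8, G+C=3 → Tm = 2(8)+4(3) = 28°C
Primer B: A+T=1, G+C=9 → Tm = 2(1)+4(9) = 38°C
28°C vs 38°C → primer B is higher.

Primer B, 38°C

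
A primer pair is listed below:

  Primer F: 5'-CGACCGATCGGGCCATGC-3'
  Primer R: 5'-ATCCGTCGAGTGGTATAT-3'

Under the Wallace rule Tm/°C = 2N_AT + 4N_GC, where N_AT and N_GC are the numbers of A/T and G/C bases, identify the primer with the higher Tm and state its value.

Primer F: A+T=5, G+C=13 → Tm = 2(5)+4(13) = 62°C
Primer R: A+T=10, G+C=8 → Tm = 2(10)+4(8) = 52°C
62°C vs 52°C → primer F is higher.

Primer F, 62°C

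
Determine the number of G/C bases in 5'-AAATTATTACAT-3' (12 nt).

1

Scanning the sequence gives A=6, T=5, C=1, G=0.
G+C = 0 + 1 = 1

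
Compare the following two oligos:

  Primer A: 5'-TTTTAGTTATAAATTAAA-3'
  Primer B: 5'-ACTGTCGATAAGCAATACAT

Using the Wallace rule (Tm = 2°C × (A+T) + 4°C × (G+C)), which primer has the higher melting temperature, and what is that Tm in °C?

Primer A: A+T=17, G+C=1 → Tm = 2(17)+4(1) = 38°C
Primer B: A+T=13, G+C=7 → Tm = 2(13)+4(7) = 54°C
38°C vs 54°C → primer B is higher.

Primer B, 54°C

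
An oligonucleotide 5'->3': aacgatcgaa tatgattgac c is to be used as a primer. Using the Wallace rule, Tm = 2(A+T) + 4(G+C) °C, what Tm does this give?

58°C

Scanning the sequence gives T=5, C=4, G=4, A=8.
So N_AT = 13 and N_GC = 8.
Tm = 2(13) + 4(8) = 26 + 32 = 58°C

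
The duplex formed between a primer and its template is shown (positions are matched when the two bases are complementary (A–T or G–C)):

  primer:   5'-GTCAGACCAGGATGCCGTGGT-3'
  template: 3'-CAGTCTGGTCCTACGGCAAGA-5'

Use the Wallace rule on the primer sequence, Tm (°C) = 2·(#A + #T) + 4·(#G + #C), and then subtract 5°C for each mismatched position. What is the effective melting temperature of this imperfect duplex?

Primer base counts: A=4, T=4, G=8, C=5 → A+T=8, G+C=13
Perfect-match Tm = 2(8) + 4(13) = 16 + 52 = 68°C
Mismatches (positions where the bases are not complementary): 2 (at positions 19, 20)
Effective Tm = 68 − 2×5 = 68 − 10 = 58°C

58°C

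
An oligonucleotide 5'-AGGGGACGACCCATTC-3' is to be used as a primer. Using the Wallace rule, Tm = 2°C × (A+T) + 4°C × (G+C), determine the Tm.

Base counts: G=5, C=5, A=4, T=2
So N_AT = 6 and N_GC = 10.
Tm = 4·10 + 2·6 = 40 + 12 = 52°C

52°C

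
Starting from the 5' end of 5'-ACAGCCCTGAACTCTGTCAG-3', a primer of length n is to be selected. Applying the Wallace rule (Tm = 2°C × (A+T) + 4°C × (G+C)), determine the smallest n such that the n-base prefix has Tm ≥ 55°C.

First 17 bases: ACAGCCCTGAACTCTGT → Tm = 52°C (< 55°C)
First 18 bases: ACAGCCCTGAACTCTGTC → Tm = 56°C (≥ 55°C)
Each additional base adds 2°C (A/T) or 4°C (G/C), so Tm is non-decreasing in n; n = 18 is the first length to reach 55°C.

n = 18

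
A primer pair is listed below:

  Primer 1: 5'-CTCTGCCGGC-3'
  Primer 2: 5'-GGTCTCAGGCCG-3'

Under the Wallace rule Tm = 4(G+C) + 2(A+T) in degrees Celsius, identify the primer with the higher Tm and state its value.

Primer 2, 42°C

Primer 1: A+T=2, G+C=8 → Tm = 2(2)+4(8) = 36°C
Primer 2: A+T=3, G+C=9 → Tm = 2(3)+4(9) = 42°C
36°C vs 42°C → primer 2 is higher.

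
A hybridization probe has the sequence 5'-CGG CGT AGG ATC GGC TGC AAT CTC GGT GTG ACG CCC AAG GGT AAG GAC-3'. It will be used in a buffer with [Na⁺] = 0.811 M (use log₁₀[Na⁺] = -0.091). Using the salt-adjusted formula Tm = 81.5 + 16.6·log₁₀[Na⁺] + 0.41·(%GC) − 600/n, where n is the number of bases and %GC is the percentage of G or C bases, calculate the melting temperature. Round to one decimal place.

93.1°C

Length n = 48. Base counts: T=8, C=12, A=10, G=18
G+C = 30, so %GC = 30/48 × 100 = 62.5%
Salt term: 16.6 × (-0.091) = -1.511
GC term: 0.41 × 62.5 = 25.625; length term: −600/48 = −12.5
Tm = 81.5 + (-1.511) + 25.625 − 12.5 = 93.114 → 93.1°C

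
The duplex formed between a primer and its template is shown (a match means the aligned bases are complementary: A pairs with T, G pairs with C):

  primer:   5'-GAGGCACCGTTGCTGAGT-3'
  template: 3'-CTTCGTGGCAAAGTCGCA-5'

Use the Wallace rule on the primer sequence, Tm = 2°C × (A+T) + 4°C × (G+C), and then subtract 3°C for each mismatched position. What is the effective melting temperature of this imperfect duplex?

46°C

Primer base counts: A=3, T=4, G=7, C=4 → A+T=7, G+C=11
Perfect-match Tm = 2(7) + 4(11) = 14 + 44 = 58°C
Mismatches (positions where the bases are not complementary): 4 (at positions 3, 12, 14, 16)
Effective Tm = 58 − 4×3 = 58 − 12 = 46°C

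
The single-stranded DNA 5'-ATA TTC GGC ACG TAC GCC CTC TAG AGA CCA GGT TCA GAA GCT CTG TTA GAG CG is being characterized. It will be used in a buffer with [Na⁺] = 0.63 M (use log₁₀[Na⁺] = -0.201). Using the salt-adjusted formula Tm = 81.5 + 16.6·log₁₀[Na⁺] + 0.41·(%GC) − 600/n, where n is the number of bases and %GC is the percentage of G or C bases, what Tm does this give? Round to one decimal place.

88.5°C

Length n = 53. Counting bases: G=14, A=13, C=14, T=12
G+C = 28, so %GC = 28/53 × 100 = 52.83%
Salt term: 16.6 × (-0.201) = -3.337
GC term: 0.41 × 52.83 = 21.66; length term: −600/53 = −11.321
Tm = 81.5 + (-3.337) + 21.66 − 11.321 = 88.502 → 88.5°C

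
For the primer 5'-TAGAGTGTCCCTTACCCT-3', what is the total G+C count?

T=6, A=3, C=6, G=3
Total G or C: 3 + 6 = 9

9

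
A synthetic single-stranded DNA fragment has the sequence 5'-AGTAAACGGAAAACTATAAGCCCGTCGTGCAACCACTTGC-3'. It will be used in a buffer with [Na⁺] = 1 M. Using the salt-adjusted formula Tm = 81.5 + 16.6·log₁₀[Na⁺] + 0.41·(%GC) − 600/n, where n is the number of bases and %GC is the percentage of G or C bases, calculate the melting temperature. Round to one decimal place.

Length n = 40. Base counts: T=7, A=14, G=8, C=11
G+C = 19, so %GC = 19/40 × 100 = 47.5%
Salt term: 16.6 × (0) = 0
GC term: 0.41 × 47.5 = 19.475; length term: −600/40 = −15
Tm = 81.5 + (0) + 19.475 − 15 = 85.975 → 86.0°C

86.0°C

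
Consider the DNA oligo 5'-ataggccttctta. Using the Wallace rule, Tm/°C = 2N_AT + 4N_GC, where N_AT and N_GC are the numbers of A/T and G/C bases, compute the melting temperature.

Base counts: C=3, T=5, A=3, G=2
AT pairs contribute 8, GC pairs contribute 5.
Tm = 4·5 + 2·8 = 20 + 16 = 36°C

36°C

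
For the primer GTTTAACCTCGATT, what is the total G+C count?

A=3, T=6, C=3, G=2
G+C = 2 + 3 = 5

5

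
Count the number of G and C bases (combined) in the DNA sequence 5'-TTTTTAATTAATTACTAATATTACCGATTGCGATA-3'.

7

Counting bases: T=16, A=12, C=4, G=3
Total G or C: 3 + 4 = 7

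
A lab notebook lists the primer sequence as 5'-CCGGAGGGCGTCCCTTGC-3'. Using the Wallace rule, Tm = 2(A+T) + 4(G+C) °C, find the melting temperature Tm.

Base counts: G=7, T=3, A=1, C=7
So N_AT = 4 and N_GC = 14.
Tm = 4·14 + 2·4 = 56 + 8 = 64°C

64°C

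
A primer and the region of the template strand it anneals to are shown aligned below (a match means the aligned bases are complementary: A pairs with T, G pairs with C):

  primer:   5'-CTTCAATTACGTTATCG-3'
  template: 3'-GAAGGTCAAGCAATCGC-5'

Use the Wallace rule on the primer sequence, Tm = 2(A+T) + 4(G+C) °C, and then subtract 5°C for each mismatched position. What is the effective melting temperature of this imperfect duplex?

26°C

Primer base counts: A=4, T=7, G=2, C=4 → A+T=11, G+C=6
Perfect-match Tm = 2(11) + 4(6) = 22 + 24 = 46°C
Mismatches (positions where the bases are not complementary): 4 (at positions 5, 7, 9, 15)
Effective Tm = 46 − 4×5 = 46 − 20 = 26°C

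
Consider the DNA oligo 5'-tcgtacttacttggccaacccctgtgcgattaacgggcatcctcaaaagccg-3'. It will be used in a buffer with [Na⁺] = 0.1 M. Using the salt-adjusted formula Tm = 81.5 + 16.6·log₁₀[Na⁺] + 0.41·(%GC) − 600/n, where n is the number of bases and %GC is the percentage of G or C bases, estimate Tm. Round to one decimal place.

75.4°C

Length n = 52. Scanning the sequence gives G=11, A=12, C=17, T=12.
G+C = 28, so %GC = 28/52 × 100 = 53.846%
Salt term: 16.6 × (-1) = -16.6
GC term: 0.41 × 53.846 = 22.077; length term: −600/52 = −11.538
Tm = 81.5 + (-16.6) + 22.077 − 11.538 = 75.439 → 75.4°C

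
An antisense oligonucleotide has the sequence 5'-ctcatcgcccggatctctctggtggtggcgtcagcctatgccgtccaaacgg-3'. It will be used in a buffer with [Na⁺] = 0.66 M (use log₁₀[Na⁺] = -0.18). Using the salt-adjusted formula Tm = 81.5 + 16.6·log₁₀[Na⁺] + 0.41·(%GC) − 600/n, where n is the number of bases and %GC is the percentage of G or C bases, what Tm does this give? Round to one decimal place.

93.0°C

Length n = 52. Base counts: A=7, T=12, C=18, G=15
G+C = 33, so %GC = 33/52 × 100 = 63.462%
Salt term: 16.6 × (-0.18) = -2.988
GC term: 0.41 × 63.462 = 26.019; length term: −600/52 = −11.538
Tm = 81.5 + (-2.988) + 26.019 − 11.538 = 92.993 → 93.0°C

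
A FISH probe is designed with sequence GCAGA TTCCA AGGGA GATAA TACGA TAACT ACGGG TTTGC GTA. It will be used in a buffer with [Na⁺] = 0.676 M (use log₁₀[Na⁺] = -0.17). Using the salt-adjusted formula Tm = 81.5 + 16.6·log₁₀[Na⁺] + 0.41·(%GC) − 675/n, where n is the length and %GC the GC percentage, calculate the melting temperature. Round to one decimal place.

Length n = 43. Base counts: T=10, C=7, G=12, A=14
G+C = 19, so %GC = 19/43 × 100 = 44.186%
Salt term: 16.6 × (-0.17) = -2.822
GC term: 0.41 × 44.186 = 18.116; length term: −675/43 = −15.698
Tm = 81.5 + (-2.822) + 18.116 − 15.698 = 81.096 → 81.1°C

81.1°C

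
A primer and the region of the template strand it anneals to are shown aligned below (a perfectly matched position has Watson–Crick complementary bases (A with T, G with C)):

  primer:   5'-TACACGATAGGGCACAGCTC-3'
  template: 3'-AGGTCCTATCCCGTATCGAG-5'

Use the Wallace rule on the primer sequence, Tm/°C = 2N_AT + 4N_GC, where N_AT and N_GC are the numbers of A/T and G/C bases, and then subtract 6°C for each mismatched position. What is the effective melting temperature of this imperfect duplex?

44°C

Primer base counts: A=6, T=3, G=5, C=6 → A+T=9, G+C=11
Perfect-match Tm = 2(9) + 4(11) = 18 + 44 = 62°C
Mismatches (positions where the bases are not complementary): 3 (at positions 2, 5, 15)
Effective Tm = 62 − 3×6 = 62 − 18 = 44°C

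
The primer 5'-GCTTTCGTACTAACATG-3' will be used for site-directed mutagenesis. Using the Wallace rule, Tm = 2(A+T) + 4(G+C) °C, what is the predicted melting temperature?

Base counts: C=4, T=6, G=3, A=4
So N_AT = 10 and N_GC = 7.
Tm = 2×10 + 4×7 = 48°C

48°C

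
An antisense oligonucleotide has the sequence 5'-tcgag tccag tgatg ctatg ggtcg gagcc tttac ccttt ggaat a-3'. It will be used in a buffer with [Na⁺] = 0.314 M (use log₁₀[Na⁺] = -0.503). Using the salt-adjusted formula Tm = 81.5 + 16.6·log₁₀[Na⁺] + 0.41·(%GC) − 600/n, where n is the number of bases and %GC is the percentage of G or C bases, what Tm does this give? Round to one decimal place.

Length n = 46. Scanning the sequence gives C=10, A=9, T=14, G=13.
G+C = 23, so %GC = 23/46 × 100 = 50%
Salt term: 16.6 × (-0.503) = -8.35
GC term: 0.41 × 50 = 20.5; length term: −600/46 = −13.043
Tm = 81.5 + (-8.35) + 20.5 − 13.043 = 80.607 → 80.6°C

80.6°C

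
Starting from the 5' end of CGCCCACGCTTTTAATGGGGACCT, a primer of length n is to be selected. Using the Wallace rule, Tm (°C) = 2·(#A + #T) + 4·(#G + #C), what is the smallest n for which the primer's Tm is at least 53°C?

First 17 bases: CGCCCACGCTTTTAATG → Tm = 52°C (< 53°C)
First 18 bases: CGCCCACGCTTTTAATGG → Tm = 56°C (≥ 53°C)
Since every base adds ≥2°C, Tm only increases with n, so the threshold is first crossed at n = 18.

n = 18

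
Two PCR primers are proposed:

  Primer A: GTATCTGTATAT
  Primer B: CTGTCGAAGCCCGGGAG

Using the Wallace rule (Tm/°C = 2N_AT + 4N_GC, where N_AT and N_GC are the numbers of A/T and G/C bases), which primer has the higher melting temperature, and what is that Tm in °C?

Primer A: A+T=9, G+C=3 → Tm = 2(9)+4(3) = 30°C
Primer B: A+T=5, G+C=12 → Tm = 2(5)+4(12) = 58°C
30°C vs 58°C → primer B is higher.

Primer B, 58°C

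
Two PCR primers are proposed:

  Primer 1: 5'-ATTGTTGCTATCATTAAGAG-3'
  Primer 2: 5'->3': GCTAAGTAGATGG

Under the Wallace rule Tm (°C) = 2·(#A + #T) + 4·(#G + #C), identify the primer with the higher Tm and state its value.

Primer 1: A+T=14, G+C=6 → Tm = 2(14)+4(6) = 52°C
Primer 2: A+T=7, G+C=6 → Tm = 2(7)+4(6) = 38°C
52°C vs 38°C → primer 1 is higher.

Primer 1, 52°C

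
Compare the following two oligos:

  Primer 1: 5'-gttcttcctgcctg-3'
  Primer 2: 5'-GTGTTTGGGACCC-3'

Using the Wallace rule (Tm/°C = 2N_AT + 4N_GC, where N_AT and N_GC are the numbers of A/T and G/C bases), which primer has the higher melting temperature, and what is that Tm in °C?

Primer 1: A+T=6, G+C=8 → Tm = 2(6)+4(8) = 44°C
Primer 2: A+T=5, G+C=8 → Tm = 2(5)+4(8) = 42°C
44°C vs 42°C → primer 1 is higher.

Primer 1, 44°C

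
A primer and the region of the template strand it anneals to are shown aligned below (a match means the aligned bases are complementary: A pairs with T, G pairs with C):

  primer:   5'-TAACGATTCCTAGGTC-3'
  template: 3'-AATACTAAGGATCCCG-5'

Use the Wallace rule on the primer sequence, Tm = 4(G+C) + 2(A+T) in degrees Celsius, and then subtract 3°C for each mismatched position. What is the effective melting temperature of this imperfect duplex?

37°C

Primer base counts: A=4, T=5, G=3, C=4 → A+T=9, G+C=7
Perfect-match Tm = 2(9) + 4(7) = 18 + 28 = 46°C
Mismatches (positions where the bases are not complementary): 3 (at positions 2, 4, 15)
Effective Tm = 46 − 3×3 = 46 − 9 = 37°C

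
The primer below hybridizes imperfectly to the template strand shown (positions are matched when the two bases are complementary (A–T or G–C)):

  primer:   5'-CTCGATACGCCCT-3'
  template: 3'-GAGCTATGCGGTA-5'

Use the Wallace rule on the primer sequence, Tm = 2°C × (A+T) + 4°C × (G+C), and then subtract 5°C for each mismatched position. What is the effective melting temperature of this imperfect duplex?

37°C

Primer base counts: A=2, T=3, G=2, C=6 → A+T=5, G+C=8
Perfect-match Tm = 2(5) + 4(8) = 10 + 32 = 42°C
Mismatches (positions where the bases are not complementary): 1 (at position 12)
Effective Tm = 42 − 1×5 = 42 − 5 = 37°C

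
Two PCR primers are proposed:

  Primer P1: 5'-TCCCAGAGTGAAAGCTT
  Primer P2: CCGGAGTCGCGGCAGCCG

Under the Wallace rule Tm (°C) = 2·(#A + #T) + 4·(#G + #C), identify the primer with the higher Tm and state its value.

Primer P2, 66°C

Primer P1: A+T=9, G+C=8 → Tm = 2(9)+4(8) = 50°C
Primer P2: A+T=3, G+C=15 → Tm = 2(3)+4(15) = 66°C
50°C vs 66°C → primer P2 is higher.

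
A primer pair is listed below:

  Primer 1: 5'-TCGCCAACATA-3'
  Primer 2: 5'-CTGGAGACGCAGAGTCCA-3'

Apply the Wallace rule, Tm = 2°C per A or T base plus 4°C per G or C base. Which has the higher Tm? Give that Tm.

Primer 2, 58°C

Primer 1: A+T=6, G+C=5 → Tm = 2(6)+4(5) = 32°C
Primer 2: A+T=7, G+C=11 → Tm = 2(7)+4(11) = 58°C
32°C vs 58°C → primer 2 is higher.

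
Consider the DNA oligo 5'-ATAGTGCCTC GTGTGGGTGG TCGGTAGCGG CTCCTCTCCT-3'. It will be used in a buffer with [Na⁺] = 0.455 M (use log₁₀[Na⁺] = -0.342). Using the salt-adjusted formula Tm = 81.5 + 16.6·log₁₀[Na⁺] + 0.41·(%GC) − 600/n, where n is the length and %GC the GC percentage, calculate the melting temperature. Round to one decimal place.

Length n = 40. G=14, T=12, C=11, A=3
G+C = 25, so %GC = 25/40 × 100 = 62.5%
Salt term: 16.6 × (-0.342) = -5.677
GC term: 0.41 × 62.5 = 25.625; length term: −600/40 = −15
Tm = 81.5 + (-5.677) + 25.625 − 15 = 86.448 → 86.4°C

86.4°C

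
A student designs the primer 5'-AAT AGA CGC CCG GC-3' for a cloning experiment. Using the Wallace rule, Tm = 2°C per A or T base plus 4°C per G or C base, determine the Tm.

46°C

T=1, G=4, C=5, A=4
A+T = 5, G+C = 9
Tm = 2×5 + 4×9 = 46°C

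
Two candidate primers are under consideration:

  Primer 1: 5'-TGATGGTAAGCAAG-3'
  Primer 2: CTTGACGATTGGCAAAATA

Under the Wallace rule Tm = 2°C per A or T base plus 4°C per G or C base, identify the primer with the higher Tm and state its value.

Primer 2, 52°C

Primer 1: A+T=8, G+C=6 → Tm = 2(8)+4(6) = 40°C
Primer 2: A+T=12, G+C=7 → Tm = 2(12)+4(7) = 52°C
40°C vs 52°C → primer 2 is higher.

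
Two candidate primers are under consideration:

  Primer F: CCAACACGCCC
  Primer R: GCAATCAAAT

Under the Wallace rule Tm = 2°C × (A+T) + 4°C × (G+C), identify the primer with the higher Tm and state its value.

Primer F, 38°C

Primer F: A+T=3, G+C=8 → Tm = 2(3)+4(8) = 38°C
Primer R: A+T=7, G+C=3 → Tm = 2(7)+4(3) = 26°C
38°C vs 26°C → primer F is higher.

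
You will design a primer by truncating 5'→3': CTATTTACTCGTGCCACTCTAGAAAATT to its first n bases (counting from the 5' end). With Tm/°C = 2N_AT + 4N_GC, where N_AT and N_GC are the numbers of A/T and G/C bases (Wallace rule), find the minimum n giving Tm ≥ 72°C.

First 25 bases: CTATTTACTCGTGCCACTCTAGAAA → Tm = 70°C (< 72°C)
First 26 bases: CTATTTACTCGTGCCACTCTAGAAAA → Tm = 72°C (≥ 72°C)
Each additional base adds 2°C (A/T) or 4°C (G/C), so Tm is non-decreasing in n; n = 26 is the first length to reach 72°C.

n = 26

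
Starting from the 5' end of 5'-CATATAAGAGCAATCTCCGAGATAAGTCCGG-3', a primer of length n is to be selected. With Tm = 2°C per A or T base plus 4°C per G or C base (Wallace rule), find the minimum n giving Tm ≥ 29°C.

n = 11

First 10 bases: CATATAAGAG → Tm = 26°C (< 29°C)
First 11 bases: CATATAAGAGC → Tm = 30°C (≥ 29°C)
Since every base adds ≥2°C, Tm only increases with n, so the threshold is first crossed at n = 11.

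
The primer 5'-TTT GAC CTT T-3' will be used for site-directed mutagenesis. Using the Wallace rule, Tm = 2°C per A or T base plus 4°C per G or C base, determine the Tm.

26°C

Counting bases: C=2, A=1, T=6, G=1
So N_AT = 7 and N_GC = 3.
Tm = 4·3 + 2·7 = 12 + 14 = 26°C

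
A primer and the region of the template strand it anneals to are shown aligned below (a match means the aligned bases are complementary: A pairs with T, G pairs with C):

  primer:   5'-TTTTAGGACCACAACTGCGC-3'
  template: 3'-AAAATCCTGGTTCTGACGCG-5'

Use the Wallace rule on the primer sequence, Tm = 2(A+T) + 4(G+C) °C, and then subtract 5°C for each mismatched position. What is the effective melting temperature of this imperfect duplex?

Primer base counts: A=5, T=5, G=4, C=6 → A+T=10, G+C=10
Perfect-match Tm = 2(10) + 4(10) = 20 + 40 = 60°C
Mismatches (positions where the bases are not complementary): 2 (at positions 12, 13)
Effective Tm = 60 − 2×5 = 60 − 10 = 50°C

50°C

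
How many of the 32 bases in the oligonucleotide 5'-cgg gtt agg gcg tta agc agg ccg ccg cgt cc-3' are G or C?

Scanning the sequence gives A=4, T=5, G=13, C=10.
Total G or C: 13 + 10 = 23

23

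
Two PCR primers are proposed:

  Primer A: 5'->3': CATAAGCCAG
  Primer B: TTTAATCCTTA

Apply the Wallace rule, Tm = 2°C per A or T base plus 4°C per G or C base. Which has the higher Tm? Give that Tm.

Primer A, 30°C

Primer A: A+T=5, G+C=5 → Tm = 2(5)+4(5) = 30°C
Primer B: A+T=9, G+C=2 → Tm = 2(9)+4(2) = 26°C
30°C vs 26°C → primer A is higher.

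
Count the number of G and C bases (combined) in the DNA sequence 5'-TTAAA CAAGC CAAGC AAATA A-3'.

Base counts: T=3, G=2, A=12, C=4
Total G or C: 2 + 4 = 6

6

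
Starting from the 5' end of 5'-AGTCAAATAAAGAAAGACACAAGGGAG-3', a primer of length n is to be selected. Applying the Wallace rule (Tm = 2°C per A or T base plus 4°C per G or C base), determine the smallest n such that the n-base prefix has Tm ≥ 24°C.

n = 10

First 9 bases: AGTCAAATA → Tm = 22°C (< 24°C)
First 10 bases: AGTCAAATAA → Tm = 24°C (≥ 24°C)
Each additional base adds 2°C (A/T) or 4°C (G/C), so Tm is non-decreasing in n; n = 10 is the first length to reach 24°C.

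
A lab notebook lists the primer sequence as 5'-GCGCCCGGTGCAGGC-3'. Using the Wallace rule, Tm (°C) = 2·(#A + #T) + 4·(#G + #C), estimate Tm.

A=1, T=1, G=7, C=6
AT pairs contribute 2, GC pairs contribute 13.
Tm = 4·13 + 2·2 = 52 + 4 = 56°C

56°C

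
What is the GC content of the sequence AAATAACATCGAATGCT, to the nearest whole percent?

Scanning the sequence gives T=4, G=2, A=8, C=3.
G+C = 2 + 3 = 5 out of 17 bases
%GC = 5/17 × 100 = 29.41% ≈ 29%

29%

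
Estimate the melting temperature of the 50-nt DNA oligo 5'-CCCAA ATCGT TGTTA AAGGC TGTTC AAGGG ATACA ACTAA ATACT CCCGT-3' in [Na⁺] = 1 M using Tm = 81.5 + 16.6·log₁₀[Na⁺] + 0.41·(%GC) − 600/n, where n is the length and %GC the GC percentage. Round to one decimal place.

Length n = 50. Scanning the sequence gives G=9, C=12, T=13, A=16.
G+C = 21, so %GC = 21/50 × 100 = 42%
Salt term: 16.6 × (0) = 0
GC term: 0.41 × 42 = 17.22; length term: −600/50 = −12
Tm = 81.5 + (0) + 17.22 − 12 = 86.72 → 86.7°C

86.7°C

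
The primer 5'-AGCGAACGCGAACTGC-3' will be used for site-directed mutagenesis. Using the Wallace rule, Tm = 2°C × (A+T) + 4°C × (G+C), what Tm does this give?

Scanning the sequence gives G=5, C=5, A=5, T=1.
So N_AT = 6 and N_GC = 10.
Tm = 4·10 + 2·6 = 40 + 12 = 52°C

52°C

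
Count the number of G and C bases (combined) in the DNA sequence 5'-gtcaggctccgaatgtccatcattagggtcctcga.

Counting bases: A=7, T=9, C=10, G=9
G+C = 9 + 10 = 19

19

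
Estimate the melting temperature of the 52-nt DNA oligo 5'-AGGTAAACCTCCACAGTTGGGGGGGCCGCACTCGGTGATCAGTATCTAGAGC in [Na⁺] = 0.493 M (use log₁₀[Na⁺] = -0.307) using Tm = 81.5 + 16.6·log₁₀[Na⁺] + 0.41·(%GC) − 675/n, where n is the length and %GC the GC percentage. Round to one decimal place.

87.1°C

Length n = 52. Counting bases: T=10, C=13, A=12, G=17
G+C = 30, so %GC = 30/52 × 100 = 57.692%
Salt term: 16.6 × (-0.307) = -5.096
GC term: 0.41 × 57.692 = 23.654; length term: −675/52 = −12.981
Tm = 81.5 + (-5.096) + 23.654 − 12.981 = 87.077 → 87.1°C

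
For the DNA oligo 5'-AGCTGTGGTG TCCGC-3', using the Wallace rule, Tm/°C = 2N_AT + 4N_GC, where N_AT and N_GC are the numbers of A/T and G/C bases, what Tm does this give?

50°C

Scanning the sequence gives A=1, G=6, T=4, C=4.
AT pairs contribute 5, GC pairs contribute 10.
Tm = 2(5) + 4(10) = 10 + 40 = 50°C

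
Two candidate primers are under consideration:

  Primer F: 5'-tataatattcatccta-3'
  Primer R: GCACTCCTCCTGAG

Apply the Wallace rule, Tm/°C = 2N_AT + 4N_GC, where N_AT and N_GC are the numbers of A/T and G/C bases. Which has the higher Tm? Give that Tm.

Primer R, 46°C

Primer F: A+T=13, G+C=3 → Tm = 2(13)+4(3) = 38°C
Primer R: A+T=5, G+C=9 → Tm = 2(5)+4(9) = 46°C
38°C vs 46°C → primer R is higher.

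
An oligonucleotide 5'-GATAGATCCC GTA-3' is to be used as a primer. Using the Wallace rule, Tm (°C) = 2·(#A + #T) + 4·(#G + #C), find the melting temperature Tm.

38°C

Base counts: T=3, G=3, A=4, C=3
A+T = 7, G+C = 6
Tm = 2(7) + 4(6) = 14 + 24 = 38°C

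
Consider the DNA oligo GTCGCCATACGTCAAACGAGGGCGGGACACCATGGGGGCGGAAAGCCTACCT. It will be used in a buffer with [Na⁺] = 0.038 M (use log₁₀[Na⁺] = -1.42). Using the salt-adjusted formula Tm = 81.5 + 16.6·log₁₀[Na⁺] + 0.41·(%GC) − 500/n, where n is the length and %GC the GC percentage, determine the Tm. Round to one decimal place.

74.3°C

Length n = 52. Counting bases: C=15, T=6, A=13, G=18
G+C = 33, so %GC = 33/52 × 100 = 63.462%
Salt term: 16.6 × (-1.42) = -23.572
GC term: 0.41 × 63.462 = 26.019; length term: −500/52 = −9.615
Tm = 81.5 + (-23.572) + 26.019 − 9.615 = 74.332 → 74.3°C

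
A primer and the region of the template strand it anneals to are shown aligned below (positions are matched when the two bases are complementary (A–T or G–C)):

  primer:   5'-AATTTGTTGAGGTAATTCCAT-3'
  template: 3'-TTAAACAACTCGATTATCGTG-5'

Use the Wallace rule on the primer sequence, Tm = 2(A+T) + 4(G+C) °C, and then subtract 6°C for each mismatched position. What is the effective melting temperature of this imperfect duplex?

30°C

Primer base counts: A=6, T=9, G=4, C=2 → A+T=15, G+C=6
Perfect-match Tm = 2(15) + 4(6) = 30 + 24 = 54°C
Mismatches (positions where the bases are not complementary): 4 (at positions 12, 17, 18, 21)
Effective Tm = 54 − 4×6 = 54 − 24 = 30°C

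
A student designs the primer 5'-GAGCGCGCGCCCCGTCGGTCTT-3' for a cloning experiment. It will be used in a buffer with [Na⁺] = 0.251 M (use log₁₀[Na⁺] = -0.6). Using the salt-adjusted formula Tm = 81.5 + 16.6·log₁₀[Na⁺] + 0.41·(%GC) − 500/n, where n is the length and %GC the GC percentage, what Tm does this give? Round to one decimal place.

80.5°C

Length n = 22. Scanning the sequence gives T=4, G=8, A=1, C=9.
G+C = 17, so %GC = 17/22 × 100 = 77.273%
Salt term: 16.6 × (-0.6) = -9.96
GC term: 0.41 × 77.273 = 31.682; length term: −500/22 = −22.727
Tm = 81.5 + (-9.96) + 31.682 − 22.727 = 80.495 → 80.5°C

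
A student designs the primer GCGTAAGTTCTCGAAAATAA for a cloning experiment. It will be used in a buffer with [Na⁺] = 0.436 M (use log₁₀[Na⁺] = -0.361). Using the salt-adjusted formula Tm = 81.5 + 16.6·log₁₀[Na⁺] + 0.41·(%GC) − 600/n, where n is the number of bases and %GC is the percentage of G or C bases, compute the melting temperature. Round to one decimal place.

59.9°C

Length n = 20. G=4, A=8, C=3, T=5
G+C = 7, so %GC = 7/20 × 100 = 35%
Salt term: 16.6 × (-0.361) = -5.993
GC term: 0.41 × 35 = 14.35; length term: −600/20 = −30
Tm = 81.5 + (-5.993) + 14.35 − 30 = 59.857 → 59.9°C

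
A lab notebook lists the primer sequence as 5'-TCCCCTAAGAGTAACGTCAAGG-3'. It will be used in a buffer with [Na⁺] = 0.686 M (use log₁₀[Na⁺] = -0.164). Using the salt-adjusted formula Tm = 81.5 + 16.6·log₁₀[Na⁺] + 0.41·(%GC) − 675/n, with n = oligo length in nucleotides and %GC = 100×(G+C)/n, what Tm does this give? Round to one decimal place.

Length n = 22. C=6, T=4, G=5, A=7
G+C = 11, so %GC = 11/22 × 100 = 50%
Salt term: 16.6 × (-0.164) = -2.722
GC term: 0.41 × 50 = 20.5; length term: −675/22 = −30.682
Tm = 81.5 + (-2.722) + 20.5 − 30.682 = 68.596 → 68.6°C

68.6°C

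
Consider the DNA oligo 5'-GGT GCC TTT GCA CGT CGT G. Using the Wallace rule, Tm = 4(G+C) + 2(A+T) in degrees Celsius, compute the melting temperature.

G=7, T=6, C=5, A=1
So N_AT = 7 and N_GC = 12.
Tm = 4·12 + 2·7 = 48 + 14 = 62°C

62°C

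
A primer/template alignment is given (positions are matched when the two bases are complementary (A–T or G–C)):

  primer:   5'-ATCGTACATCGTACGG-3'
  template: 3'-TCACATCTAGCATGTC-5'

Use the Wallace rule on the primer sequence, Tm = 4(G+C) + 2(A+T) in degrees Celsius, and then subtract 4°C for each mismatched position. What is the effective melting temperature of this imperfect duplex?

32°C

Primer base counts: A=4, T=4, G=4, C=4 → A+T=8, G+C=8
Perfect-match Tm = 2(8) + 4(8) = 16 + 32 = 48°C
Mismatches (positions where the bases are not complementary): 4 (at positions 2, 3, 7, 15)
Effective Tm = 48 − 4×4 = 48 − 16 = 32°C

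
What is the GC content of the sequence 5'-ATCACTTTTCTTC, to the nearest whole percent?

Base counts: A=2, C=4, G=0, T=7
G+C = 0 + 4 = 4 out of 13 bases
%GC = 4/13 × 100 = 30.77% ≈ 31%

31%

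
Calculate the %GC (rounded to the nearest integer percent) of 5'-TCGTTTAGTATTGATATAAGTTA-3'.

22%

C=1, T=11, G=4, A=7
G+C = 4 + 1 = 5 out of 23 bases
%GC = 5/23 × 100 = 21.74% ≈ 22%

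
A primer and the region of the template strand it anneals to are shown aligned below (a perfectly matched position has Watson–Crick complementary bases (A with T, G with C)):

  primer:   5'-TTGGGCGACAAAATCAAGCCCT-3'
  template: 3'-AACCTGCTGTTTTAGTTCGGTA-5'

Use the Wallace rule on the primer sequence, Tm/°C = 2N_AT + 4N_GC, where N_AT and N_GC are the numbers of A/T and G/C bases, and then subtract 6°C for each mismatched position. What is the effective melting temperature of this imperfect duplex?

54°C

Primer base counts: A=7, T=4, G=5, C=6 → A+T=11, G+C=11
Perfect-match Tm = 2(11) + 4(11) = 22 + 44 = 66°C
Mismatches (positions where the bases are not complementary): 2 (at positions 5, 21)
Effective Tm = 66 − 2×6 = 66 − 12 = 54°C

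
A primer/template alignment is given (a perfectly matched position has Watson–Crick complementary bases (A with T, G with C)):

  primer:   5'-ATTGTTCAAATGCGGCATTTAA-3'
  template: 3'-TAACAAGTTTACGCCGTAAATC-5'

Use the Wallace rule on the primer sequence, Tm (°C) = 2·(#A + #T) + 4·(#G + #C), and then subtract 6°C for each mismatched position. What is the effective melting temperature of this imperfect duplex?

Primer base counts: A=7, T=8, G=4, C=3 → A+T=15, G+C=7
Perfect-match Tm = 2(15) + 4(7) = 30 + 28 = 58°C
Mismatches (positions where the bases are not complementary): 1 (at position 22)
Effective Tm = 58 − 1×6 = 58 − 6 = 52°C

52°C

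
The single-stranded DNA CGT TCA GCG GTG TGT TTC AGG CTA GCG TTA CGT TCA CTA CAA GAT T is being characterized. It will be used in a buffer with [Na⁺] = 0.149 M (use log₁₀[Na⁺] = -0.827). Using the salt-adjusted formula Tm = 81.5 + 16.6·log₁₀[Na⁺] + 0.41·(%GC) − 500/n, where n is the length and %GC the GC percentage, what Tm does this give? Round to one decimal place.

Length n = 46. Base counts: G=12, C=10, A=9, T=15
G+C = 22, so %GC = 22/46 × 100 = 47.826%
Salt term: 16.6 × (-0.827) = -13.728
GC term: 0.41 × 47.826 = 19.609; length term: −500/46 = −10.87
Tm = 81.5 + (-13.728) + 19.609 − 10.87 = 76.511 → 76.5°C

76.5°C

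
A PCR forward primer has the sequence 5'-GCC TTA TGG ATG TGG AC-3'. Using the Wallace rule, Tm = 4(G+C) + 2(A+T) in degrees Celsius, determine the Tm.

52°C

Counting bases: A=3, G=6, T=5, C=3
AT pairs contribute 8, GC pairs contribute 9.
Tm = 2(8) + 4(9) = 16 + 36 = 52°C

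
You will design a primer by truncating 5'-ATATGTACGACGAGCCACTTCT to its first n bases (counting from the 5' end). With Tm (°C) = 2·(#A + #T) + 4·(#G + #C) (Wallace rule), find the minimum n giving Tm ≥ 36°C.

n = 13

First 12 bases: ATATGTACGACG → Tm = 34°C (< 36°C)
First 13 bases: ATATGTACGACGA → Tm = 36°C (≥ 36°C)
Since every base adds ≥2°C, Tm only increases with n, so the threshold is first crossed at n = 13.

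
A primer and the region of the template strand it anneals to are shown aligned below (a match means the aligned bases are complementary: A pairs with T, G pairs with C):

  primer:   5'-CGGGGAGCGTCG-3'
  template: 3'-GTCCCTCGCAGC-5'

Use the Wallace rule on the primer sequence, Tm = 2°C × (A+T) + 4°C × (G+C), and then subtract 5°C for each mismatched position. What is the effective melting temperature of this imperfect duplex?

Primer base counts: A=1, T=1, G=7, C=3 → A+T=2, G+C=10
Perfect-match Tm = 2(2) + 4(10) = 4 + 40 = 44°C
Mismatches (positions where the bases are not complementary): 1 (at position 2)
Effective Tm = 44 − 1×5 = 44 − 5 = 39°C

39°C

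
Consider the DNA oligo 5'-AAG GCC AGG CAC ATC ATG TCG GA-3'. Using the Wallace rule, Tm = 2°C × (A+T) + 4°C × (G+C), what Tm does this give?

72°C

Base counts: C=6, T=3, A=7, G=7
So N_AT = 10 and N_GC = 13.
Tm = 2(10) + 4(13) = 20 + 52 = 72°C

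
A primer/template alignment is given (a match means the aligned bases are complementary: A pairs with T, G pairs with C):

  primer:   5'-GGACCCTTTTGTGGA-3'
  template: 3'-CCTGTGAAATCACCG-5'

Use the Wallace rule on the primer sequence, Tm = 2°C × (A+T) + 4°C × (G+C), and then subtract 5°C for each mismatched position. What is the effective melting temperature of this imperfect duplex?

31°C

Primer base counts: A=2, T=5, G=5, C=3 → A+T=7, G+C=8
Perfect-match Tm = 2(7) + 4(8) = 14 + 32 = 46°C
Mismatches (positions where the bases are not complementary): 3 (at positions 5, 10, 15)
Effective Tm = 46 − 3×5 = 46 − 15 = 31°C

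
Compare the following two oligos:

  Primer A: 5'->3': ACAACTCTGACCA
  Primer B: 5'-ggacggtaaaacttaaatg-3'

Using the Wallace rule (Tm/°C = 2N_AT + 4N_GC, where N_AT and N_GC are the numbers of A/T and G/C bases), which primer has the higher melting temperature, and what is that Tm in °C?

Primer B, 52°C

Primer A: A+T=7, G+C=6 → Tm = 2(7)+4(6) = 38°C
Primer B: A+T=12, G+C=7 → Tm = 2(12)+4(7) = 52°C
38°C vs 52°C → primer B is higher.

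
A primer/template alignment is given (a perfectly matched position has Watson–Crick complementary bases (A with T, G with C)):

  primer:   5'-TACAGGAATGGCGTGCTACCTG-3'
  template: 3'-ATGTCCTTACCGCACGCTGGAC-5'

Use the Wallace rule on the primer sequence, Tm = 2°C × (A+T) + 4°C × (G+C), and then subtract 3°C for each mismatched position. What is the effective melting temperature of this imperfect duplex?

65°C

Primer base counts: A=5, T=5, G=7, C=5 → A+T=10, G+C=12
Perfect-match Tm = 2(10) + 4(12) = 20 + 48 = 68°C
Mismatches (positions where the bases are not complementary): 1 (at position 17)
Effective Tm = 68 − 1×3 = 68 − 3 = 65°C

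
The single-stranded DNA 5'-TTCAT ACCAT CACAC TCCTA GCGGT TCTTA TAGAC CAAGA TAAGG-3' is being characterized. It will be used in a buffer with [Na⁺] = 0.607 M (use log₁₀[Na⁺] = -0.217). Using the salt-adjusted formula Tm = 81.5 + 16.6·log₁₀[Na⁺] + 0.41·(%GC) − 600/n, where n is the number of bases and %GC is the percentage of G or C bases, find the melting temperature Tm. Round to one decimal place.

81.9°C

Length n = 45. C=12, T=12, A=14, G=7
G+C = 19, so %GC = 19/45 × 100 = 42.222%
Salt term: 16.6 × (-0.217) = -3.602
GC term: 0.41 × 42.222 = 17.311; length term: −600/45 = −13.333
Tm = 81.5 + (-3.602) + 17.311 − 13.333 = 81.876 → 81.9°C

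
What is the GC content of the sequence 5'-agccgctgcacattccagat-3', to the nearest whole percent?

Counting bases: A=5, T=4, G=4, C=7
G+C = 4 + 7 = 11 out of 20 bases
%GC = 11/20 × 100 = 55% ≈ 55%

55%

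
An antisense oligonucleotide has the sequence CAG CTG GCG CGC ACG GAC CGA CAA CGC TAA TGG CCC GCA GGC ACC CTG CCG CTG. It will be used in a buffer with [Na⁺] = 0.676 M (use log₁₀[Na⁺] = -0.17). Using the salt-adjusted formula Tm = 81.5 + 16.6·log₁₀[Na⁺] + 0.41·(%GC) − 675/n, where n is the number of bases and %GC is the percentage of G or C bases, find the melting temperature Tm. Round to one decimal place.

95.8°C

Length n = 54. Counting bases: T=5, A=10, C=22, G=17
G+C = 39, so %GC = 39/54 × 100 = 72.222%
Salt term: 16.6 × (-0.17) = -2.822
GC term: 0.41 × 72.222 = 29.611; length term: −675/54 = −12.5
Tm = 81.5 + (-2.822) + 29.611 − 12.5 = 95.789 → 95.8°C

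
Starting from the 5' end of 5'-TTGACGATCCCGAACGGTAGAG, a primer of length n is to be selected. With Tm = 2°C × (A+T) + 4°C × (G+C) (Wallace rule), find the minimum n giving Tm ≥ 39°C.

First 12 bases: TTGACGATCCCG → Tm = 38°C (< 39°C)
First 13 bases: TTGACGATCCCGA → Tm = 40°C (≥ 39°C)
Since every base adds ≥2°C, Tm only increases with n, so the threshold is first crossed at n = 13.

n = 13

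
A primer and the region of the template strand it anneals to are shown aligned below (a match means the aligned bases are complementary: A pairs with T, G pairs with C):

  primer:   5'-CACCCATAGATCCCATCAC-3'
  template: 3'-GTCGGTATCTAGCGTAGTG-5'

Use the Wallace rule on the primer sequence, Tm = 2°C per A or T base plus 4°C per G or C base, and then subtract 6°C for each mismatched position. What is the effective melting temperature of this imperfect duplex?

46°C

Primer base counts: A=6, T=3, G=1, C=9 → A+T=9, G+C=10
Perfect-match Tm = 2(9) + 4(10) = 18 + 40 = 58°C
Mismatches (positions where the bases are not complementary): 2 (at positions 3, 13)
Effective Tm = 58 − 2×6 = 58 − 12 = 46°C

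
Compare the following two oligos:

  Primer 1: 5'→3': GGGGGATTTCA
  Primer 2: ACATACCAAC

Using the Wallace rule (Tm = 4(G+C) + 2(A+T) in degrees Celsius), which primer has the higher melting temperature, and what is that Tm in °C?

Primer 1, 34°C

Primer 1: A+T=5, G+C=6 → Tm = 2(5)+4(6) = 34°C
Primer 2: A+T=6, G+C=4 → Tm = 2(6)+4(4) = 28°C
34°C vs 28°C → primer 1 is higher.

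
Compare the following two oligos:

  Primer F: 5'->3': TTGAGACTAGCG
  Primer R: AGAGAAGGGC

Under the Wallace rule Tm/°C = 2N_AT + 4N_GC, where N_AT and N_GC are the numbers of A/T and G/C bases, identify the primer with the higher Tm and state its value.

Primer F: A+T=6, G+C=6 → Tm = 2(6)+4(6) = 36°C
Primer R: A+T=4, G+C=6 → Tm = 2(4)+4(6) = 32°C
36°C vs 32°C → primer F is higher.

Primer F, 36°C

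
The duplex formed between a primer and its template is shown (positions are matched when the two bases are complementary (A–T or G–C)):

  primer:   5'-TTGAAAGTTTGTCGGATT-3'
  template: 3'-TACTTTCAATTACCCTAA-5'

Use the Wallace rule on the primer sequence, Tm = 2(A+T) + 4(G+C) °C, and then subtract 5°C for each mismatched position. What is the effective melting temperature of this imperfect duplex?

Primer base counts: A=4, T=8, G=5, C=1 → A+T=12, G+C=6
Perfect-match Tm = 2(12) + 4(6) = 24 + 24 = 48°C
Mismatches (positions where the bases are not complementary): 4 (at positions 1, 10, 11, 13)
Effective Tm = 48 − 4×5 = 48 − 20 = 28°C

28°C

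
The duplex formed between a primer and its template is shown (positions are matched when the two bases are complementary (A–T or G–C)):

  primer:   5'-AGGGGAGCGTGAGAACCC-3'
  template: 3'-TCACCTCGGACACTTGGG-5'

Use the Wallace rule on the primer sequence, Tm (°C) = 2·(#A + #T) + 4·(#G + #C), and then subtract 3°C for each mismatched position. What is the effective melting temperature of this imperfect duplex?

Primer base counts: A=5, T=1, G=8, C=4 → A+T=6, G+C=12
Perfect-match Tm = 2(6) + 4(12) = 12 + 48 = 60°C
Mismatches (positions where the bases are not complementary): 3 (at positions 3, 9, 12)
Effective Tm = 60 − 3×3 = 60 − 9 = 51°C

51°C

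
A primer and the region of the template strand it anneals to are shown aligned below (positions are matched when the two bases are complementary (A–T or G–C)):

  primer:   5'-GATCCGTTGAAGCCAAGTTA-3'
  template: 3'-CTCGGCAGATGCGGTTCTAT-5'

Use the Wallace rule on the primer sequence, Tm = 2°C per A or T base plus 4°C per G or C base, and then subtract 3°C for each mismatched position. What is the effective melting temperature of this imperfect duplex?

43°C

Primer base counts: A=6, T=5, G=5, C=4 → A+T=11, G+C=9
Perfect-match Tm = 2(11) + 4(9) = 22 + 36 = 58°C
Mismatches (positions where the bases are not complementary): 5 (at positions 3, 8, 9, 11, 18)
Effective Tm = 58 − 5×3 = 58 − 15 = 43°C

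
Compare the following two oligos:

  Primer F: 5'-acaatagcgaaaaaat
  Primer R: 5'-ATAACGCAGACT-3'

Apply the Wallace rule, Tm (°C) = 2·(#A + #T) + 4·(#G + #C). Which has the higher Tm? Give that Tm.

Primer F: A+T=12, G+C=4 → Tm = 2(12)+4(4) = 40°C
Primer R: A+T=7, G+C=5 → Tm = 2(7)+4(5) = 34°C
40°C vs 34°C → primer F is higher.

Primer F, 40°C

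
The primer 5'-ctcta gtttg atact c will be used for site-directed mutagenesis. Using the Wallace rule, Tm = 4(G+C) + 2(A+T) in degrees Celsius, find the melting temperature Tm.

44°C

Base counts: C=4, T=7, G=2, A=3
AT pairs contribute 10, GC pairs contribute 6.
Tm = 2(10) + 4(6) = 20 + 24 = 44°C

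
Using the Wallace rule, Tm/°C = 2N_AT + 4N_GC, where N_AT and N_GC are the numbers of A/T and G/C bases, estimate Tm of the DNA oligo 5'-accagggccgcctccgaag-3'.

C=8, A=4, G=6, T=1
A+T = 5, G+C = 14
Tm = 4·14 + 2·5 = 56 + 10 = 66°C

66°C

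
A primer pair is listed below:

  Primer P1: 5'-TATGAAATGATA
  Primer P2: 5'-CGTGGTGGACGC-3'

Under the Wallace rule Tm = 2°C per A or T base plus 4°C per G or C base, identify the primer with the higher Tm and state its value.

Primer P2, 42°C

Primer P1: A+T=10, G+C=2 → Tm = 2(10)+4(2) = 28°C
Primer P2: A+T=3, G+C=9 → Tm = 2(3)+4(9) = 42°C
28°C vs 42°C → primer P2 is higher.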